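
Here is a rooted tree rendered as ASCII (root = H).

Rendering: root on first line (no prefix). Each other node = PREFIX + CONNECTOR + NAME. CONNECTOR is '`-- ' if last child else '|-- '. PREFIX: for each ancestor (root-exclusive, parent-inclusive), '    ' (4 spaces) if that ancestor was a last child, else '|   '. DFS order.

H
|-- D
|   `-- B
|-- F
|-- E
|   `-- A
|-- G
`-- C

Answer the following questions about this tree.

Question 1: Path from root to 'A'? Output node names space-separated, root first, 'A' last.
Answer: H E A

Derivation:
Walk down from root: H -> E -> A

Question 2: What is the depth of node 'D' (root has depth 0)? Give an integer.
Path from root to D: H -> D
Depth = number of edges = 1

Answer: 1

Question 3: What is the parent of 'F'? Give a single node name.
Answer: H

Derivation:
Scan adjacency: F appears as child of H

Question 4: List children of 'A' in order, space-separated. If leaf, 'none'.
Answer: none

Derivation:
Node A's children (from adjacency): (leaf)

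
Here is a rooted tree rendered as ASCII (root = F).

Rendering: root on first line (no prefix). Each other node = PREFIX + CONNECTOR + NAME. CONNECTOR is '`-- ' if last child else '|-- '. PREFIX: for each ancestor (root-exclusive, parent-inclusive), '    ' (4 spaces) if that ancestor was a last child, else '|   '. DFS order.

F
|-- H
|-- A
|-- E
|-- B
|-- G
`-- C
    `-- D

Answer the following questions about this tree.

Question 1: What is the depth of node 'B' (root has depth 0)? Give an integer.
Answer: 1

Derivation:
Path from root to B: F -> B
Depth = number of edges = 1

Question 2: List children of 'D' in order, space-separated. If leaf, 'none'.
Answer: none

Derivation:
Node D's children (from adjacency): (leaf)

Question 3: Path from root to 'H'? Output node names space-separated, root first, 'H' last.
Answer: F H

Derivation:
Walk down from root: F -> H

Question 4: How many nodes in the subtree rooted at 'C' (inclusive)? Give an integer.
Answer: 2

Derivation:
Subtree rooted at C contains: C, D
Count = 2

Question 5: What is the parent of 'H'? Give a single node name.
Answer: F

Derivation:
Scan adjacency: H appears as child of F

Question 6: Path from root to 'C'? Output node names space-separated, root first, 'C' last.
Walk down from root: F -> C

Answer: F C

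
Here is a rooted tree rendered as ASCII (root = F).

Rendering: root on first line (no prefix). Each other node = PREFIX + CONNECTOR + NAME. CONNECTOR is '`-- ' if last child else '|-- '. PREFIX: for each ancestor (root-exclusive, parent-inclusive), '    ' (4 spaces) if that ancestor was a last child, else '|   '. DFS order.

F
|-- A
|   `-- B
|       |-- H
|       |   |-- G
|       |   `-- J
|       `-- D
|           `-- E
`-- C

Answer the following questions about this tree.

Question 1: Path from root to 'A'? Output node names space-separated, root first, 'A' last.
Walk down from root: F -> A

Answer: F A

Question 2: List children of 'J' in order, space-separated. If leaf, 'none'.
Answer: none

Derivation:
Node J's children (from adjacency): (leaf)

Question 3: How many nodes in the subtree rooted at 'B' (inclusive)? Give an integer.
Answer: 6

Derivation:
Subtree rooted at B contains: B, D, E, G, H, J
Count = 6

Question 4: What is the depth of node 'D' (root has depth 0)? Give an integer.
Answer: 3

Derivation:
Path from root to D: F -> A -> B -> D
Depth = number of edges = 3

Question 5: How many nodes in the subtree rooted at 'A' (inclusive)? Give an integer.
Subtree rooted at A contains: A, B, D, E, G, H, J
Count = 7

Answer: 7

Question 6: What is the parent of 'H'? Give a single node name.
Answer: B

Derivation:
Scan adjacency: H appears as child of B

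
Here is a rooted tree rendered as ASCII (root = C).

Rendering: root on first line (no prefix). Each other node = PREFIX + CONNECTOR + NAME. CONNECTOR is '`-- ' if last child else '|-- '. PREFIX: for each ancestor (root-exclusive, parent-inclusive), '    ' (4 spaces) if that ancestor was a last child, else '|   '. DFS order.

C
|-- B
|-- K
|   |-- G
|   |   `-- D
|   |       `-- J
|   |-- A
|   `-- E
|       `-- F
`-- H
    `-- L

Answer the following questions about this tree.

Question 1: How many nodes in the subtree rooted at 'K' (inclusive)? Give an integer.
Subtree rooted at K contains: A, D, E, F, G, J, K
Count = 7

Answer: 7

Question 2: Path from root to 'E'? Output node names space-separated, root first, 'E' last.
Answer: C K E

Derivation:
Walk down from root: C -> K -> E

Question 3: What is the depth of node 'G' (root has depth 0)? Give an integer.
Path from root to G: C -> K -> G
Depth = number of edges = 2

Answer: 2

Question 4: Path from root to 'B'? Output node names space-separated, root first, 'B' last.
Walk down from root: C -> B

Answer: C B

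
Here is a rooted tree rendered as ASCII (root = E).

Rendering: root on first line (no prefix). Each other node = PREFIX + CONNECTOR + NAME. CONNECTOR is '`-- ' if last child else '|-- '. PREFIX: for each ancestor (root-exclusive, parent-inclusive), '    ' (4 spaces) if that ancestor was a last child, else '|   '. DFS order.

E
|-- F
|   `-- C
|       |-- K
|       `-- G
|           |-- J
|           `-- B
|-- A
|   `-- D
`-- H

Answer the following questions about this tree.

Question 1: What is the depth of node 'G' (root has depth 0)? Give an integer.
Answer: 3

Derivation:
Path from root to G: E -> F -> C -> G
Depth = number of edges = 3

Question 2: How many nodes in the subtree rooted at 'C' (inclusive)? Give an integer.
Subtree rooted at C contains: B, C, G, J, K
Count = 5

Answer: 5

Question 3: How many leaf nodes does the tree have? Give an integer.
Answer: 5

Derivation:
Leaves (nodes with no children): B, D, H, J, K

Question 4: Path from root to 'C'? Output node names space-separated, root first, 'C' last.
Answer: E F C

Derivation:
Walk down from root: E -> F -> C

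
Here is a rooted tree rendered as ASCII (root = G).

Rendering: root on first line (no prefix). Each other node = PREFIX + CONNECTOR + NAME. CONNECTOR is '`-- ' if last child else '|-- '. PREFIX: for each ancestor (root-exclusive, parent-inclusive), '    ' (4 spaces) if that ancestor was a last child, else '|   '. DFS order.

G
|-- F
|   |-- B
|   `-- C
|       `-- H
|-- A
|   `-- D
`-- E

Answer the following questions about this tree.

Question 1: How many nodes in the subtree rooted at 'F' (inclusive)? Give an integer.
Subtree rooted at F contains: B, C, F, H
Count = 4

Answer: 4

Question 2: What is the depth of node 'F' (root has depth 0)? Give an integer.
Answer: 1

Derivation:
Path from root to F: G -> F
Depth = number of edges = 1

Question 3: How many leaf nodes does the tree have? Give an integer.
Answer: 4

Derivation:
Leaves (nodes with no children): B, D, E, H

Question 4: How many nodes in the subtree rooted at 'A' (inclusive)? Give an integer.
Subtree rooted at A contains: A, D
Count = 2

Answer: 2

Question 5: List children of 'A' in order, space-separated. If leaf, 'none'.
Node A's children (from adjacency): D

Answer: D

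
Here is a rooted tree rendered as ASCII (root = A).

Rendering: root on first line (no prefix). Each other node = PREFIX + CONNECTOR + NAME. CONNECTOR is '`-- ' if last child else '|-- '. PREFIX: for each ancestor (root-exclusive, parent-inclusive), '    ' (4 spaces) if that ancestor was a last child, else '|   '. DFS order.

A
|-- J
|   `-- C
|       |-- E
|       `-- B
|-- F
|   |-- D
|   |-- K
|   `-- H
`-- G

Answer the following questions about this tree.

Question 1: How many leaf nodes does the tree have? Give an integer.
Leaves (nodes with no children): B, D, E, G, H, K

Answer: 6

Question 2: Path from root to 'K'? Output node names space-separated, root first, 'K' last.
Answer: A F K

Derivation:
Walk down from root: A -> F -> K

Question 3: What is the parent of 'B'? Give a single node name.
Scan adjacency: B appears as child of C

Answer: C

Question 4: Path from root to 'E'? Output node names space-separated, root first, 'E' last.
Answer: A J C E

Derivation:
Walk down from root: A -> J -> C -> E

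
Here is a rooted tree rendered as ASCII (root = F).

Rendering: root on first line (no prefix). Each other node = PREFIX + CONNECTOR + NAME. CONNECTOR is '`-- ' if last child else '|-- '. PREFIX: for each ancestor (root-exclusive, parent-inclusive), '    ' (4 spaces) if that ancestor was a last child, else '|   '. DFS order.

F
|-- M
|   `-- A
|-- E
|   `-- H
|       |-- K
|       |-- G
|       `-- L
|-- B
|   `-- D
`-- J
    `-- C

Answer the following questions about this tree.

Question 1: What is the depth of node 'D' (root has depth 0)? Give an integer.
Answer: 2

Derivation:
Path from root to D: F -> B -> D
Depth = number of edges = 2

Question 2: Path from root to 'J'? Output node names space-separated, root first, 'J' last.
Walk down from root: F -> J

Answer: F J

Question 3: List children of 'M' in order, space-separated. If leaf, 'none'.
Answer: A

Derivation:
Node M's children (from adjacency): A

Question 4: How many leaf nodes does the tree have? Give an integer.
Answer: 6

Derivation:
Leaves (nodes with no children): A, C, D, G, K, L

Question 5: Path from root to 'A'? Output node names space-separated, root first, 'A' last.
Answer: F M A

Derivation:
Walk down from root: F -> M -> A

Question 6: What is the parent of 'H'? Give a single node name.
Scan adjacency: H appears as child of E

Answer: E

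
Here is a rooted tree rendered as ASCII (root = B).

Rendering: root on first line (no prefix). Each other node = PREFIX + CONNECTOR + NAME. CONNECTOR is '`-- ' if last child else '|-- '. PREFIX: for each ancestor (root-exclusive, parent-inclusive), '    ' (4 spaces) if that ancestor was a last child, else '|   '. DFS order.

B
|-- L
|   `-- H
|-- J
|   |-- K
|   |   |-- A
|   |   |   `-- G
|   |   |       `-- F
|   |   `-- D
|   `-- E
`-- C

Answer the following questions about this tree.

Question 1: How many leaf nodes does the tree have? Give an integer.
Leaves (nodes with no children): C, D, E, F, H

Answer: 5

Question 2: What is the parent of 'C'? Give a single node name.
Answer: B

Derivation:
Scan adjacency: C appears as child of B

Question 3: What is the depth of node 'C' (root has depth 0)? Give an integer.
Path from root to C: B -> C
Depth = number of edges = 1

Answer: 1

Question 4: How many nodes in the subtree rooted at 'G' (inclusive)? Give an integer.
Subtree rooted at G contains: F, G
Count = 2

Answer: 2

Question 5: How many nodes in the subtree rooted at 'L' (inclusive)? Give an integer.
Answer: 2

Derivation:
Subtree rooted at L contains: H, L
Count = 2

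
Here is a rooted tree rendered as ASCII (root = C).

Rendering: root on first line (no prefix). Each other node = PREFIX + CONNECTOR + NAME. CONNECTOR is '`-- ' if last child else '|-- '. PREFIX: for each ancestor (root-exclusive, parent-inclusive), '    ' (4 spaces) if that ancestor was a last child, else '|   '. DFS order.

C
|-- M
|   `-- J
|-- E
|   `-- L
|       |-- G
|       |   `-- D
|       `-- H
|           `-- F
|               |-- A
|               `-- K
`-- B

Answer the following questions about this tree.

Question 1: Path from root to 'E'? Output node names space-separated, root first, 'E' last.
Answer: C E

Derivation:
Walk down from root: C -> E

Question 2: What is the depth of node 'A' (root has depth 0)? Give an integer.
Answer: 5

Derivation:
Path from root to A: C -> E -> L -> H -> F -> A
Depth = number of edges = 5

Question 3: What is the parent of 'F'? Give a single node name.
Answer: H

Derivation:
Scan adjacency: F appears as child of H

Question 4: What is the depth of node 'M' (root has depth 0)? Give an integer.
Answer: 1

Derivation:
Path from root to M: C -> M
Depth = number of edges = 1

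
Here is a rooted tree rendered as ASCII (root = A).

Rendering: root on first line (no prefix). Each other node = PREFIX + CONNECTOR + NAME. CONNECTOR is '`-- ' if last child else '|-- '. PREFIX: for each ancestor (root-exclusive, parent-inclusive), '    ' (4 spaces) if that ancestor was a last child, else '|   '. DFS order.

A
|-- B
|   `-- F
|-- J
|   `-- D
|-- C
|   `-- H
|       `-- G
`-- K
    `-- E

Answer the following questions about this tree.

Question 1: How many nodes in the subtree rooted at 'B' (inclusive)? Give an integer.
Subtree rooted at B contains: B, F
Count = 2

Answer: 2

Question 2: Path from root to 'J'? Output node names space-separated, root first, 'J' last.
Walk down from root: A -> J

Answer: A J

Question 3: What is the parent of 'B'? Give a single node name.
Answer: A

Derivation:
Scan adjacency: B appears as child of A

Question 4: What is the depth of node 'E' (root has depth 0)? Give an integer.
Path from root to E: A -> K -> E
Depth = number of edges = 2

Answer: 2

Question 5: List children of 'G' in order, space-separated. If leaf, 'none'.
Answer: none

Derivation:
Node G's children (from adjacency): (leaf)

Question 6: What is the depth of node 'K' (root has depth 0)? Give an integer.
Answer: 1

Derivation:
Path from root to K: A -> K
Depth = number of edges = 1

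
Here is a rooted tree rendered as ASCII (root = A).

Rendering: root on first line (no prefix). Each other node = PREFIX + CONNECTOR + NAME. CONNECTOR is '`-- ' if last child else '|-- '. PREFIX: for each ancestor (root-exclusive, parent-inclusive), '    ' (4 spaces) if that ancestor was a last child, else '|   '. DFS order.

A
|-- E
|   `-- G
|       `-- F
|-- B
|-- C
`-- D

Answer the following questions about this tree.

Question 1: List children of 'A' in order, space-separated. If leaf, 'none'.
Node A's children (from adjacency): E, B, C, D

Answer: E B C D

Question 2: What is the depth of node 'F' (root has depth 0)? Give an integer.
Answer: 3

Derivation:
Path from root to F: A -> E -> G -> F
Depth = number of edges = 3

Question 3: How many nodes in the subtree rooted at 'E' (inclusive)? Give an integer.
Subtree rooted at E contains: E, F, G
Count = 3

Answer: 3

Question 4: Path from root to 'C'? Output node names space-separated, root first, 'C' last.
Walk down from root: A -> C

Answer: A C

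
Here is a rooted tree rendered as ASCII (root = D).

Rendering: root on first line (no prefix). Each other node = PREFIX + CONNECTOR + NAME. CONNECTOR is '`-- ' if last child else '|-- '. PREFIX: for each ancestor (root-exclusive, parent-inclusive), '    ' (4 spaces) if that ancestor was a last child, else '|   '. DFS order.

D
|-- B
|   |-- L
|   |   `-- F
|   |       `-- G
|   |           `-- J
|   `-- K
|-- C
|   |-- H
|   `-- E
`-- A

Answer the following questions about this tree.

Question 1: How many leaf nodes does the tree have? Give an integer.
Leaves (nodes with no children): A, E, H, J, K

Answer: 5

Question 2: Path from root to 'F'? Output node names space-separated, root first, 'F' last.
Walk down from root: D -> B -> L -> F

Answer: D B L F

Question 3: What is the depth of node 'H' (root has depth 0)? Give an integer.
Path from root to H: D -> C -> H
Depth = number of edges = 2

Answer: 2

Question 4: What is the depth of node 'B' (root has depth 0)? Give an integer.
Answer: 1

Derivation:
Path from root to B: D -> B
Depth = number of edges = 1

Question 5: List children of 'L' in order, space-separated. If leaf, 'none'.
Answer: F

Derivation:
Node L's children (from adjacency): F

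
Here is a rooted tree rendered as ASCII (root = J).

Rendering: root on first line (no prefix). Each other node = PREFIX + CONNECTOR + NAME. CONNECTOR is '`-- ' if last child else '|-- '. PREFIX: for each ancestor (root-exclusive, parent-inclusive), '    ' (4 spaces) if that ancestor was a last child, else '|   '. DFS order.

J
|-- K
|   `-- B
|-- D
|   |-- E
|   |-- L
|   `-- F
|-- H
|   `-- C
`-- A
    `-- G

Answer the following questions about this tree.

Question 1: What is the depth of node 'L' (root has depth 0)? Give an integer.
Path from root to L: J -> D -> L
Depth = number of edges = 2

Answer: 2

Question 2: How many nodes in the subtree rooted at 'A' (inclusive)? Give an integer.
Subtree rooted at A contains: A, G
Count = 2

Answer: 2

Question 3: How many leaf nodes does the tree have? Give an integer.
Answer: 6

Derivation:
Leaves (nodes with no children): B, C, E, F, G, L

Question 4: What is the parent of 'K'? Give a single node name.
Answer: J

Derivation:
Scan adjacency: K appears as child of J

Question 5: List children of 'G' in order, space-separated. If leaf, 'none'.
Answer: none

Derivation:
Node G's children (from adjacency): (leaf)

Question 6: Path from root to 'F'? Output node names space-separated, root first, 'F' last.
Answer: J D F

Derivation:
Walk down from root: J -> D -> F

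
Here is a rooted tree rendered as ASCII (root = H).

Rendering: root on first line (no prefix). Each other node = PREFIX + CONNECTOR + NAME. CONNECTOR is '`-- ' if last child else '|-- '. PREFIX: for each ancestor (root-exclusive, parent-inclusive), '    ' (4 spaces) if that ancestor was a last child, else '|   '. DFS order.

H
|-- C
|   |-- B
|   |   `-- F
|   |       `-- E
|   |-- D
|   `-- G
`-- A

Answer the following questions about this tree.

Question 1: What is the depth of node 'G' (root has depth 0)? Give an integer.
Path from root to G: H -> C -> G
Depth = number of edges = 2

Answer: 2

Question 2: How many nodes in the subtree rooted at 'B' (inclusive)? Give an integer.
Answer: 3

Derivation:
Subtree rooted at B contains: B, E, F
Count = 3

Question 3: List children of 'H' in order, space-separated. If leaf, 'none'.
Node H's children (from adjacency): C, A

Answer: C A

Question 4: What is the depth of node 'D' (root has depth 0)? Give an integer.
Answer: 2

Derivation:
Path from root to D: H -> C -> D
Depth = number of edges = 2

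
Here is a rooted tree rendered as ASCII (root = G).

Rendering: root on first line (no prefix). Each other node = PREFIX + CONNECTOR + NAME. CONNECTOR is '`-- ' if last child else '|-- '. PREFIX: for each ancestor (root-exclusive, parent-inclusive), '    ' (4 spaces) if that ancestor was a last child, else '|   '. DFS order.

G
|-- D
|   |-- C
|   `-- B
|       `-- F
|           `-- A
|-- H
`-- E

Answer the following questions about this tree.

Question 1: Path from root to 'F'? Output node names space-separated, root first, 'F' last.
Answer: G D B F

Derivation:
Walk down from root: G -> D -> B -> F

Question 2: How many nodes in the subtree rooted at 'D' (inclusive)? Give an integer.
Subtree rooted at D contains: A, B, C, D, F
Count = 5

Answer: 5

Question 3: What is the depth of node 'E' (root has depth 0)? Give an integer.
Path from root to E: G -> E
Depth = number of edges = 1

Answer: 1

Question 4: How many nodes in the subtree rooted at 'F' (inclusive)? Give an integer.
Answer: 2

Derivation:
Subtree rooted at F contains: A, F
Count = 2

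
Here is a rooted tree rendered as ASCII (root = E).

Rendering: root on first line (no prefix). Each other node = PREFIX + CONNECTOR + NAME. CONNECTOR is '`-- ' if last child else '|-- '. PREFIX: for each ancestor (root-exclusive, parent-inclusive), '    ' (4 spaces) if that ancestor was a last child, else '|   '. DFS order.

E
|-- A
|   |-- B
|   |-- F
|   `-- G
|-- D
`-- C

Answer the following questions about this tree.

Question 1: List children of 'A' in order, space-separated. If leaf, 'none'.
Answer: B F G

Derivation:
Node A's children (from adjacency): B, F, G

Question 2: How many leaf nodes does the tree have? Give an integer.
Answer: 5

Derivation:
Leaves (nodes with no children): B, C, D, F, G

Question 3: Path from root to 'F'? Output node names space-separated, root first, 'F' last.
Walk down from root: E -> A -> F

Answer: E A F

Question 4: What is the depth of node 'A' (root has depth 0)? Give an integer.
Answer: 1

Derivation:
Path from root to A: E -> A
Depth = number of edges = 1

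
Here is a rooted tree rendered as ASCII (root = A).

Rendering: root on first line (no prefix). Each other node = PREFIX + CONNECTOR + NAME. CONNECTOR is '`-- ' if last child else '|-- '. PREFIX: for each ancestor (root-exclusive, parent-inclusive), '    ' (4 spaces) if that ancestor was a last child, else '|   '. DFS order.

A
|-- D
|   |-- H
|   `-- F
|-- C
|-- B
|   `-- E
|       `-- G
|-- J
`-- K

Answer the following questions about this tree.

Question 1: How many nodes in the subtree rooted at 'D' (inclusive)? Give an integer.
Subtree rooted at D contains: D, F, H
Count = 3

Answer: 3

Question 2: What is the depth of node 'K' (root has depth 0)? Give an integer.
Path from root to K: A -> K
Depth = number of edges = 1

Answer: 1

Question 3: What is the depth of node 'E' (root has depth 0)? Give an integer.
Answer: 2

Derivation:
Path from root to E: A -> B -> E
Depth = number of edges = 2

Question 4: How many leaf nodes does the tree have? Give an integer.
Answer: 6

Derivation:
Leaves (nodes with no children): C, F, G, H, J, K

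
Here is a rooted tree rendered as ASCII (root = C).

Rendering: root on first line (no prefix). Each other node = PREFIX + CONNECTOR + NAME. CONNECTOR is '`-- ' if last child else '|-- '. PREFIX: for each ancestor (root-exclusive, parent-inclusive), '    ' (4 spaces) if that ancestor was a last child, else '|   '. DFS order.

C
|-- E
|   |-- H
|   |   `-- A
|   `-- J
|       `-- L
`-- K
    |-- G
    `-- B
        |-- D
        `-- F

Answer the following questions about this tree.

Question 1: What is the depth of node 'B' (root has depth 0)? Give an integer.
Path from root to B: C -> K -> B
Depth = number of edges = 2

Answer: 2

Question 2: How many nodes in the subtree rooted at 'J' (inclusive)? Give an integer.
Subtree rooted at J contains: J, L
Count = 2

Answer: 2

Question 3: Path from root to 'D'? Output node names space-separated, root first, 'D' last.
Walk down from root: C -> K -> B -> D

Answer: C K B D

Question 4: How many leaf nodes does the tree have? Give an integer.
Answer: 5

Derivation:
Leaves (nodes with no children): A, D, F, G, L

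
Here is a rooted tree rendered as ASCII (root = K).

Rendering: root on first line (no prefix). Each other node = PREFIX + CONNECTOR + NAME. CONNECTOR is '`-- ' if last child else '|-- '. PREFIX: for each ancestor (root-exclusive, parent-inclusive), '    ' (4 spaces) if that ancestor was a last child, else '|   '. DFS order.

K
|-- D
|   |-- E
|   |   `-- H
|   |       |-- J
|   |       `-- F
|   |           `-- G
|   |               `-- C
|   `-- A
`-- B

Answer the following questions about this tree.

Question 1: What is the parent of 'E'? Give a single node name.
Answer: D

Derivation:
Scan adjacency: E appears as child of D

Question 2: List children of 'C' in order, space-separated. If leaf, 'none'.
Answer: none

Derivation:
Node C's children (from adjacency): (leaf)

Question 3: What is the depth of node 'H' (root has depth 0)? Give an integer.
Answer: 3

Derivation:
Path from root to H: K -> D -> E -> H
Depth = number of edges = 3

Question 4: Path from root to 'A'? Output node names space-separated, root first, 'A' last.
Walk down from root: K -> D -> A

Answer: K D A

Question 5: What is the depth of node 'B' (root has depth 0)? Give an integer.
Path from root to B: K -> B
Depth = number of edges = 1

Answer: 1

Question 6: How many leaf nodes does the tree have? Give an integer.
Answer: 4

Derivation:
Leaves (nodes with no children): A, B, C, J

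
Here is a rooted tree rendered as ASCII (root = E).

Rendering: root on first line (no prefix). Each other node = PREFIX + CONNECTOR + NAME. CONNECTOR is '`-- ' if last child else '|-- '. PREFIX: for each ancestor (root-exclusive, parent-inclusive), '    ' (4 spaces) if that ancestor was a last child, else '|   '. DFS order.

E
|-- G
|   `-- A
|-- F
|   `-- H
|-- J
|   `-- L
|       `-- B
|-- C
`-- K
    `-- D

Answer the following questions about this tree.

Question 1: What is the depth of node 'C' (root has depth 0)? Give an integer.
Answer: 1

Derivation:
Path from root to C: E -> C
Depth = number of edges = 1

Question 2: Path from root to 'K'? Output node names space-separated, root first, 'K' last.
Answer: E K

Derivation:
Walk down from root: E -> K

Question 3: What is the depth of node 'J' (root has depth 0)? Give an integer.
Path from root to J: E -> J
Depth = number of edges = 1

Answer: 1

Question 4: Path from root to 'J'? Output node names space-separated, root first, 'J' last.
Walk down from root: E -> J

Answer: E J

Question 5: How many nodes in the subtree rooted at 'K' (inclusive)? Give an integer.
Answer: 2

Derivation:
Subtree rooted at K contains: D, K
Count = 2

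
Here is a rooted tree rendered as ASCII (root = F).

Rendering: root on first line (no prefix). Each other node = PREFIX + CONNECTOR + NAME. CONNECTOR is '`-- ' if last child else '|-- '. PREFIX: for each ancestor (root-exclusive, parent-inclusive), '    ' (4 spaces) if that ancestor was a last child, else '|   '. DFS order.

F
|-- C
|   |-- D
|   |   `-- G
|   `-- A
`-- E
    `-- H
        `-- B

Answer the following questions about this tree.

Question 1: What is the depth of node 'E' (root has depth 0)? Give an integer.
Path from root to E: F -> E
Depth = number of edges = 1

Answer: 1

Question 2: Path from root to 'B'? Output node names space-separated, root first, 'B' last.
Walk down from root: F -> E -> H -> B

Answer: F E H B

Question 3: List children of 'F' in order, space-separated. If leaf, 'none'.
Answer: C E

Derivation:
Node F's children (from adjacency): C, E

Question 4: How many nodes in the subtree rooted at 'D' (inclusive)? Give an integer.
Answer: 2

Derivation:
Subtree rooted at D contains: D, G
Count = 2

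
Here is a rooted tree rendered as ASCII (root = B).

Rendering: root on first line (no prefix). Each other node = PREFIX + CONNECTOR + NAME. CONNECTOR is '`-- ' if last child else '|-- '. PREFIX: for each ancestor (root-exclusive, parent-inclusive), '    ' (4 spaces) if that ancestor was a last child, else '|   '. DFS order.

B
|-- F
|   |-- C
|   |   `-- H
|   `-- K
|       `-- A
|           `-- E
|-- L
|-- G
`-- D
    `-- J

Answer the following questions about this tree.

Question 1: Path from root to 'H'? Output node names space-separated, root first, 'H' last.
Walk down from root: B -> F -> C -> H

Answer: B F C H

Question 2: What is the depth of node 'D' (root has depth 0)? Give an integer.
Path from root to D: B -> D
Depth = number of edges = 1

Answer: 1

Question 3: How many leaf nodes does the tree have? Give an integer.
Answer: 5

Derivation:
Leaves (nodes with no children): E, G, H, J, L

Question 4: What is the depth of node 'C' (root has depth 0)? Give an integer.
Answer: 2

Derivation:
Path from root to C: B -> F -> C
Depth = number of edges = 2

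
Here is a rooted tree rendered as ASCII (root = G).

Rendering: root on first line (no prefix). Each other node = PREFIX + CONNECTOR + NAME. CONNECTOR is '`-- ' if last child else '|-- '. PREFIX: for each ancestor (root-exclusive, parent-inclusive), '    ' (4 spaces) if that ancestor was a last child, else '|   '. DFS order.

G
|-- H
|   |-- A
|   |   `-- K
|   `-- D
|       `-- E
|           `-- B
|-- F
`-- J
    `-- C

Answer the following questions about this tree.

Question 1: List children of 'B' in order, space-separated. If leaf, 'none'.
Node B's children (from adjacency): (leaf)

Answer: none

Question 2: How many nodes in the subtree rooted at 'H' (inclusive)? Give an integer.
Answer: 6

Derivation:
Subtree rooted at H contains: A, B, D, E, H, K
Count = 6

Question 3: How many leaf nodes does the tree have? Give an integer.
Answer: 4

Derivation:
Leaves (nodes with no children): B, C, F, K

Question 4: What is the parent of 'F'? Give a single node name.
Answer: G

Derivation:
Scan adjacency: F appears as child of G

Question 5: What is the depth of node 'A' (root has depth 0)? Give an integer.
Answer: 2

Derivation:
Path from root to A: G -> H -> A
Depth = number of edges = 2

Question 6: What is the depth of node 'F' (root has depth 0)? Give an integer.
Answer: 1

Derivation:
Path from root to F: G -> F
Depth = number of edges = 1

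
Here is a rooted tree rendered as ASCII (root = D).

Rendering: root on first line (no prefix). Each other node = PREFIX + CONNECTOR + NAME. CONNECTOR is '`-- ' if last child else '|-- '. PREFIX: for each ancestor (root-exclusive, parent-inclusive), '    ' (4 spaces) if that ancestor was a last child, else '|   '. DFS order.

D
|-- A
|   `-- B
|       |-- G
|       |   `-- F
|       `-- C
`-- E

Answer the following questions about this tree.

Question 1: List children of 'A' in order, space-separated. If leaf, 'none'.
Answer: B

Derivation:
Node A's children (from adjacency): B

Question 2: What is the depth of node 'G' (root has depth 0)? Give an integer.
Path from root to G: D -> A -> B -> G
Depth = number of edges = 3

Answer: 3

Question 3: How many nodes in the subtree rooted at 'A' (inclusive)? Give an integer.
Subtree rooted at A contains: A, B, C, F, G
Count = 5

Answer: 5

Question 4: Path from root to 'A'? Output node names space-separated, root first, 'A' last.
Walk down from root: D -> A

Answer: D A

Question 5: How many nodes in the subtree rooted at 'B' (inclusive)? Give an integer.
Answer: 4

Derivation:
Subtree rooted at B contains: B, C, F, G
Count = 4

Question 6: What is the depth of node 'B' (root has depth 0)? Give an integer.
Path from root to B: D -> A -> B
Depth = number of edges = 2

Answer: 2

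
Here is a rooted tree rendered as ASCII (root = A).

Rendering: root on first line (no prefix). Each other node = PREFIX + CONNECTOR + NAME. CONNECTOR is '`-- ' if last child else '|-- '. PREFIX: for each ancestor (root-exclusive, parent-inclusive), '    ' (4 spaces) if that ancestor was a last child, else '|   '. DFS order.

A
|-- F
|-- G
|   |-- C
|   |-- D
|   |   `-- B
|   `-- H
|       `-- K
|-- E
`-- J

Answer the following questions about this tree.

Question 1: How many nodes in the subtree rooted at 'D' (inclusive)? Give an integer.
Answer: 2

Derivation:
Subtree rooted at D contains: B, D
Count = 2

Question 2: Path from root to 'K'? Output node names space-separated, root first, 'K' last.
Answer: A G H K

Derivation:
Walk down from root: A -> G -> H -> K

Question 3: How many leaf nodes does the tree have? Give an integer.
Leaves (nodes with no children): B, C, E, F, J, K

Answer: 6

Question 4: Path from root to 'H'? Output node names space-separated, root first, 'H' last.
Walk down from root: A -> G -> H

Answer: A G H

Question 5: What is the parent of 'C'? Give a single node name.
Scan adjacency: C appears as child of G

Answer: G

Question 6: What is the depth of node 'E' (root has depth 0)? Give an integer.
Answer: 1

Derivation:
Path from root to E: A -> E
Depth = number of edges = 1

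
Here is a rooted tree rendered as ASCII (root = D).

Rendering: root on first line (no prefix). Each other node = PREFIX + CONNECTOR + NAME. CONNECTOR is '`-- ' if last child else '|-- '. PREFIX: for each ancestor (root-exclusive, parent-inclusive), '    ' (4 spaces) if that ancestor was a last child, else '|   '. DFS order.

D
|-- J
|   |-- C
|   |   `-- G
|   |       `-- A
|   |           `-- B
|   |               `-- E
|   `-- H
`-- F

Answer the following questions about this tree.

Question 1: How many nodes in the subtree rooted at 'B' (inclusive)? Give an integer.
Subtree rooted at B contains: B, E
Count = 2

Answer: 2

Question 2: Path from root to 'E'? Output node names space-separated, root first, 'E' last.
Walk down from root: D -> J -> C -> G -> A -> B -> E

Answer: D J C G A B E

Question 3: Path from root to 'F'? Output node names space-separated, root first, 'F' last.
Walk down from root: D -> F

Answer: D F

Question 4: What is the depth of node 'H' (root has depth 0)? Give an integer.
Path from root to H: D -> J -> H
Depth = number of edges = 2

Answer: 2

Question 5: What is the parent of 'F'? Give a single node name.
Scan adjacency: F appears as child of D

Answer: D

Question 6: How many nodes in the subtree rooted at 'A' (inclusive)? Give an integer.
Subtree rooted at A contains: A, B, E
Count = 3

Answer: 3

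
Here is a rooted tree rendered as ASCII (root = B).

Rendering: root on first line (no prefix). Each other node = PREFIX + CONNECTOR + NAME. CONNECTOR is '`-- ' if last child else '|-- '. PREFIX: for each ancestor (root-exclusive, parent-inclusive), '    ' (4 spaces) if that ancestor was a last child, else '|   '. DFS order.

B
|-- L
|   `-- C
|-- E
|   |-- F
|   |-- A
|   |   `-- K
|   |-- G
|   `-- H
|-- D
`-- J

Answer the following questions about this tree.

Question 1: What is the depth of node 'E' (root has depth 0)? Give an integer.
Path from root to E: B -> E
Depth = number of edges = 1

Answer: 1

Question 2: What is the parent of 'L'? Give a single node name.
Answer: B

Derivation:
Scan adjacency: L appears as child of B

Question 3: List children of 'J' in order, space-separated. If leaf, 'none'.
Node J's children (from adjacency): (leaf)

Answer: none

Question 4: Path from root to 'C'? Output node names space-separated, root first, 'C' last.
Answer: B L C

Derivation:
Walk down from root: B -> L -> C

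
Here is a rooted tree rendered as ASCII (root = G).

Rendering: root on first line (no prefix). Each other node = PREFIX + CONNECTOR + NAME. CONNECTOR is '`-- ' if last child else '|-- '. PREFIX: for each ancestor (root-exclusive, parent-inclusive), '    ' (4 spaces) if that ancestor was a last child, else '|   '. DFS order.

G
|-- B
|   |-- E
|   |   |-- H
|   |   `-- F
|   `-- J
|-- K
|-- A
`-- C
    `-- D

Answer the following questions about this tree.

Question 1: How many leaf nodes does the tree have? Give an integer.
Answer: 6

Derivation:
Leaves (nodes with no children): A, D, F, H, J, K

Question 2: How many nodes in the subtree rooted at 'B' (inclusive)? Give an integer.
Subtree rooted at B contains: B, E, F, H, J
Count = 5

Answer: 5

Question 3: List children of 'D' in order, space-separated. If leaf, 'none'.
Answer: none

Derivation:
Node D's children (from adjacency): (leaf)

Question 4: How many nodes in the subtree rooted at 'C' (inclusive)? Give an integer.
Subtree rooted at C contains: C, D
Count = 2

Answer: 2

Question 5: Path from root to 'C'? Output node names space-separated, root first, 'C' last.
Answer: G C

Derivation:
Walk down from root: G -> C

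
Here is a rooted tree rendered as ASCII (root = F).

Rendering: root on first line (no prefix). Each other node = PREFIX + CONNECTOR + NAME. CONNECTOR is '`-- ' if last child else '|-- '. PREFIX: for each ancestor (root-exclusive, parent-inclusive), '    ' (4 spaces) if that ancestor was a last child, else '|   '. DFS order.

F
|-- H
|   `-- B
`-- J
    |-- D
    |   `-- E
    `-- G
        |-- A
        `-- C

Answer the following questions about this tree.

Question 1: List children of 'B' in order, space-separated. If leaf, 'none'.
Node B's children (from adjacency): (leaf)

Answer: none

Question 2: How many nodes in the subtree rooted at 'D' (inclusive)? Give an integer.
Answer: 2

Derivation:
Subtree rooted at D contains: D, E
Count = 2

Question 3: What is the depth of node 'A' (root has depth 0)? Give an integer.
Path from root to A: F -> J -> G -> A
Depth = number of edges = 3

Answer: 3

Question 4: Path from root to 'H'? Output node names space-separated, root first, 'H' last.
Answer: F H

Derivation:
Walk down from root: F -> H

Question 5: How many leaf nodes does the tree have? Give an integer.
Leaves (nodes with no children): A, B, C, E

Answer: 4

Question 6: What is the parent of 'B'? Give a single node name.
Answer: H

Derivation:
Scan adjacency: B appears as child of H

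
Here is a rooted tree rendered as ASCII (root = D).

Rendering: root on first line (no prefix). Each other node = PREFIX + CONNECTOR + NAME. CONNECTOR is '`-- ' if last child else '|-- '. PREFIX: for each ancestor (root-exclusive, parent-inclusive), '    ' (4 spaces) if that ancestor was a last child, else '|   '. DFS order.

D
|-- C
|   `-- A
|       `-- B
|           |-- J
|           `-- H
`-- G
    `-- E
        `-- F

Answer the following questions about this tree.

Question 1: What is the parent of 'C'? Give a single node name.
Scan adjacency: C appears as child of D

Answer: D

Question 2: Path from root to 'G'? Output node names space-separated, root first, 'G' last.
Walk down from root: D -> G

Answer: D G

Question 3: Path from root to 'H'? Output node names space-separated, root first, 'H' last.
Answer: D C A B H

Derivation:
Walk down from root: D -> C -> A -> B -> H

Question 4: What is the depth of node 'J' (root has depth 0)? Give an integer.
Answer: 4

Derivation:
Path from root to J: D -> C -> A -> B -> J
Depth = number of edges = 4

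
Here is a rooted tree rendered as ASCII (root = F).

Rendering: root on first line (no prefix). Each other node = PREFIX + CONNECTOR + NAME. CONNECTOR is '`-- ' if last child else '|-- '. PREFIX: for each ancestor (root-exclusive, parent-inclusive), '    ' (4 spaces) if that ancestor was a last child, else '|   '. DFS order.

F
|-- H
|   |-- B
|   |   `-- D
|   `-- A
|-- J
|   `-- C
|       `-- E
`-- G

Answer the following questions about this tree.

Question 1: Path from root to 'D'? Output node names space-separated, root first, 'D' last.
Walk down from root: F -> H -> B -> D

Answer: F H B D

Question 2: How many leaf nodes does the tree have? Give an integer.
Leaves (nodes with no children): A, D, E, G

Answer: 4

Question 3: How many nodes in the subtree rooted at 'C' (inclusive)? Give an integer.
Subtree rooted at C contains: C, E
Count = 2

Answer: 2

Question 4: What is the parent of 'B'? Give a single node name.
Answer: H

Derivation:
Scan adjacency: B appears as child of H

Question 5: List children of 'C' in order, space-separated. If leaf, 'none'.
Node C's children (from adjacency): E

Answer: E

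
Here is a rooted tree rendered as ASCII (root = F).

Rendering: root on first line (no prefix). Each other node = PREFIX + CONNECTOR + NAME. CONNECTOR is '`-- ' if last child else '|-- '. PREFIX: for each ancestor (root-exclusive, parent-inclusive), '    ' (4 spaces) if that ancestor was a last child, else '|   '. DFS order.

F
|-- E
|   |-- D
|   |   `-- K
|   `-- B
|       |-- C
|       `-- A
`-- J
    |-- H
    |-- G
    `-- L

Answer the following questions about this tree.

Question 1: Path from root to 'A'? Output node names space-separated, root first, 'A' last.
Walk down from root: F -> E -> B -> A

Answer: F E B A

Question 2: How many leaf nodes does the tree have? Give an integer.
Leaves (nodes with no children): A, C, G, H, K, L

Answer: 6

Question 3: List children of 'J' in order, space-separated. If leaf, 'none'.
Node J's children (from adjacency): H, G, L

Answer: H G L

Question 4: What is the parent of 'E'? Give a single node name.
Answer: F

Derivation:
Scan adjacency: E appears as child of F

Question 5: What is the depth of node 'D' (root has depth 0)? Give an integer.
Answer: 2

Derivation:
Path from root to D: F -> E -> D
Depth = number of edges = 2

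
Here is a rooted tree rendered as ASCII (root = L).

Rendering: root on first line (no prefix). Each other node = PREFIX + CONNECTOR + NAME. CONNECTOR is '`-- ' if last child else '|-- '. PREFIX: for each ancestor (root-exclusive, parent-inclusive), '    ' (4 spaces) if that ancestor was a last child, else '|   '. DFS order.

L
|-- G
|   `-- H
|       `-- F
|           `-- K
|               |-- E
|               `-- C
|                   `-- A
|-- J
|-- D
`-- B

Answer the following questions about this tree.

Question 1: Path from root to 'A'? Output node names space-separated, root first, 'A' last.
Answer: L G H F K C A

Derivation:
Walk down from root: L -> G -> H -> F -> K -> C -> A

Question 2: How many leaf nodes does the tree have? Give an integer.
Leaves (nodes with no children): A, B, D, E, J

Answer: 5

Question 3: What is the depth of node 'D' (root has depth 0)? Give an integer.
Answer: 1

Derivation:
Path from root to D: L -> D
Depth = number of edges = 1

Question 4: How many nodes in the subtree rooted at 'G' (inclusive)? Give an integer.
Answer: 7

Derivation:
Subtree rooted at G contains: A, C, E, F, G, H, K
Count = 7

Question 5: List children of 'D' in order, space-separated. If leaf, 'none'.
Answer: none

Derivation:
Node D's children (from adjacency): (leaf)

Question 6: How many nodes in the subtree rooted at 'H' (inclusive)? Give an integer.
Subtree rooted at H contains: A, C, E, F, H, K
Count = 6

Answer: 6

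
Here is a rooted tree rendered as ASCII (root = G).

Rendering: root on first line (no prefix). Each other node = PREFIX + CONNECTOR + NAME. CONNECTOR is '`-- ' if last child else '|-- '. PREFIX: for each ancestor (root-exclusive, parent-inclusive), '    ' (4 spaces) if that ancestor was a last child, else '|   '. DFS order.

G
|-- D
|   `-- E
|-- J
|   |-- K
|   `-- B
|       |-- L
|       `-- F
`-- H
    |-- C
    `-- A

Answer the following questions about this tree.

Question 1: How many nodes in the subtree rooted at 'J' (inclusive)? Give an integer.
Subtree rooted at J contains: B, F, J, K, L
Count = 5

Answer: 5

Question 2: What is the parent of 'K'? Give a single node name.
Answer: J

Derivation:
Scan adjacency: K appears as child of J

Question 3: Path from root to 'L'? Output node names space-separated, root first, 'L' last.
Walk down from root: G -> J -> B -> L

Answer: G J B L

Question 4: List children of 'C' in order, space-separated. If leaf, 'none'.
Node C's children (from adjacency): (leaf)

Answer: none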